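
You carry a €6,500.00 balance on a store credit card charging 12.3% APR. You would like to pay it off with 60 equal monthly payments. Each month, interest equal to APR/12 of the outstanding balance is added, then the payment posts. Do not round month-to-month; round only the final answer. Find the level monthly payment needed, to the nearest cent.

€145.58

Monthly rate r = 12.3%/12 = 1.025% = 0.01025.
Level-payment amortization: P = B₀·r / (1 − (1+r)^(−n)) = 6500.00·0.01025 / (1 − 1.01025^(−60)).
Denominator 1 − (1+r)^(−60) = 0.457663976.
P = 66.625 / 0.457663976 ≈ 145.58.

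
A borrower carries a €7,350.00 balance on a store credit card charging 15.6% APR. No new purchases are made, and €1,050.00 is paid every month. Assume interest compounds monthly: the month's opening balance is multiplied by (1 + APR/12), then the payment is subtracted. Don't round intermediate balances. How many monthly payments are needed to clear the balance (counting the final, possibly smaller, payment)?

8 payments

Monthly rate r = 15.6%/12 = 1.3% = 0.013.
Recurrence: B ← B·(1+r) − €1,050.00.
Month 1: interest €95.55; balance after payment €6,395.55.
Month 2: interest €83.14; balance after payment €5,428.69.
Closed form: n = −ln(1 − rB₀/P)/ln(1+r) = −ln(0.909)/ln(1.013) ≈ 7.387, so the balance reaches zero during payment 8.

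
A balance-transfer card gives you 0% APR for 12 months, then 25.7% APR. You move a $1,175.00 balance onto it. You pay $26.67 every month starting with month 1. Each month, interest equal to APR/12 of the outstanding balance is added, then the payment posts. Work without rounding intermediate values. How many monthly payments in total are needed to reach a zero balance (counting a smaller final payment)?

67 months

Promo months 1–12 at r₀ = 0%/12 = 0; months 13+ at r₁ = 25.7%/12 = 0.0214167.
After month 12 (no interest yet): B = $1,175.00 − 12·$26.67 = $854.96.
Then at r₁ with $26.67/mo: n₂ = −ln(1 − r₁·B/P)/ln(1+r₁) ≈ 54.75 → 55 more payments.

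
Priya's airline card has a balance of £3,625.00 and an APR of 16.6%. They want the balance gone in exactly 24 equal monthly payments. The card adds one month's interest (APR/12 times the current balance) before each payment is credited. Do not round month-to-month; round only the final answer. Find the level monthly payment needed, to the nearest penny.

£178.53

Monthly rate r = 16.6%/12 = 1.38333% = 0.0138333.
Level-payment amortization: P = B₀·r / (1 − (1+r)^(−n)) = 3625.00·0.0138333 / (1 − 1.01383^(−24)).
Denominator 1 − (1+r)^(−24) = 0.280878267.
P = 50.1458 / 0.280878267 ≈ 178.53.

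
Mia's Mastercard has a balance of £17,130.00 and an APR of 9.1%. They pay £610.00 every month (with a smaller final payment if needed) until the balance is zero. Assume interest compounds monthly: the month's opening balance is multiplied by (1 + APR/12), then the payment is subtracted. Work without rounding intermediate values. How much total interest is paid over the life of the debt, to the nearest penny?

Monthly rate r = 9.1%/12 = 0.758333% = 0.00758333.
Payoff takes n = ⌈−ln(1 − rB₀/P)/ln(1+r)⌉ = ⌈31.698⌉ = 32 payments; the last is £426.27.
Total paid = 31·£610.00 + £426.27 = £19,336.27.
Total interest = total paid − principal = £19,336.27 − £17,130.00 = £2,206.27.

£2,206.27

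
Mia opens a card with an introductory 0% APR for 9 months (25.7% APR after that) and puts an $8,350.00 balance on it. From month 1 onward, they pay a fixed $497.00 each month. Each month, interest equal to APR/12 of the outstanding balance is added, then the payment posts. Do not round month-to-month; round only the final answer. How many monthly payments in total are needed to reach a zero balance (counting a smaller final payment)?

18 months

Promo months 1–9 at r₀ = 0%/12 = 0; months 10+ at r₁ = 25.7%/12 = 0.0214167.
After month 9 (no interest yet): B = $8,350.00 − 9·$497.00 = $3,877.00.
Then at r₁ with $497.00/mo: n₂ = −ln(1 − r₁·B/P)/ln(1+r₁) ≈ 8.63 → 9 more payments.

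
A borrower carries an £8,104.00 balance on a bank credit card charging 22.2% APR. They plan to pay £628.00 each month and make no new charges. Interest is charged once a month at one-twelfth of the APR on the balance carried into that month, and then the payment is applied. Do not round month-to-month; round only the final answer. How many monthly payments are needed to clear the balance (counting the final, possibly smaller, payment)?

15 payments

Monthly rate r = 22.2%/12 = 1.85% = 0.0185.
Recurrence: B ← B·(1+r) − £628.00.
Month 1: interest £149.92; balance after payment £7,625.92.
Month 2: interest £141.08; balance after payment £7,139.00.
Closed form: n = −ln(1 − rB₀/P)/ln(1+r) = −ln(0.76127)/ln(1.0185) ≈ 14.880, so the balance reaches zero during payment 15.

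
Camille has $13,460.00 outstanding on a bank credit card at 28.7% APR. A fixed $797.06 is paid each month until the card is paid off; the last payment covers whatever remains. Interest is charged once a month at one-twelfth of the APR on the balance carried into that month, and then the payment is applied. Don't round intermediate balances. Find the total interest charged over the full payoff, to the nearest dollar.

$3,987

Monthly rate r = 28.7%/12 = 2.39167% = 0.0239167.
Payoff takes n = ⌈−ln(1 − rB₀/P)/ln(1+r)⌉ = ⌈21.888⌉ = 22 payments; the last is $708.42.
Total paid = 21·$797.06 + $708.42 = $17,446.68.
Total interest = total paid − principal = $17,446.68 − $13,460.00 = $3,986.68.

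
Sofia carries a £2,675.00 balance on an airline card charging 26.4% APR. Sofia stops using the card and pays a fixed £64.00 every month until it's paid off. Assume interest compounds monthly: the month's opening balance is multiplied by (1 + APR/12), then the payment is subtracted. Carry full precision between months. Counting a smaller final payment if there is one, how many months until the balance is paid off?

116 payments

Monthly rate r = 26.4%/12 = 2.2% = 0.022.
Recurrence: B ← B·(1+r) − £64.00.
Month 1: interest £58.85; balance after payment £2,669.85.
Month 2: interest £58.74; balance after payment £2,664.59.
Closed form: n = −ln(1 − rB₀/P)/ln(1+r) = −ln(0.080469)/ln(1.022) ≈ 115.796, so the balance reaches zero during payment 116.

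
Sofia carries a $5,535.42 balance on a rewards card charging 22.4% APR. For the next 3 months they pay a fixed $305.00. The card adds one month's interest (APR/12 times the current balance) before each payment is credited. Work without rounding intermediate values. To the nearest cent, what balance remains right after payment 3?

Monthly rate r = 22.4%/12 = 1.86667% = 0.0186667.
Each month: B ← B·(1+r) − $305.00.
Month 1: interest $103.33; balance after payment $5,333.75.
Month 2: interest $99.56; balance after payment $5,128.31.
Month 3: interest $95.73; balance after payment $4,919.04.

$4,919.04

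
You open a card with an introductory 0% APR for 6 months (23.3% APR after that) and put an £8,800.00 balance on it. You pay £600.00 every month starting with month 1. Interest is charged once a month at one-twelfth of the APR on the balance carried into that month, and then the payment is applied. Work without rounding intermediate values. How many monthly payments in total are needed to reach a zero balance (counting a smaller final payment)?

Promo months 1–6 at r₀ = 0%/12 = 0; months 7+ at r₁ = 23.3%/12 = 0.0194167.
After month 6 (no interest yet): B = £8,800.00 − 6·£600.00 = £5,200.00.
Then at r₁ with £600.00/mo: n₂ = −ln(1 − r₁·B/P)/ln(1+r₁) ≈ 9.58 → 10 more payments.

16 payments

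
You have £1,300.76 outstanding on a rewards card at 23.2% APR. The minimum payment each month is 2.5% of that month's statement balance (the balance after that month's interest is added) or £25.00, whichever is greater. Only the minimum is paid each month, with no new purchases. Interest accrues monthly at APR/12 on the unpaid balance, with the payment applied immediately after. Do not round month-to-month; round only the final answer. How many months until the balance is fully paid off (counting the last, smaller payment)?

120 months

Monthly rate r = 23.2%/12 = 1.93333% = 0.0193333.
While 2.5% of the post-interest balance exceeds £25.00, each month B ← (B·(1+r))·(1 − 0.025), i.e. B shrinks by the factor (1+r)·0.975 = 0.99385.
This holds for months 1–46. Entering month 47 the balance is £979.39; 2.5% of the post-interest balance is now below £25.00, so the flat £25.00 minimum applies from here.
From month 47 a fixed £25.00 at rate r clears £979.39 in 74 more payments. Total: 46 + 74 = 120 months.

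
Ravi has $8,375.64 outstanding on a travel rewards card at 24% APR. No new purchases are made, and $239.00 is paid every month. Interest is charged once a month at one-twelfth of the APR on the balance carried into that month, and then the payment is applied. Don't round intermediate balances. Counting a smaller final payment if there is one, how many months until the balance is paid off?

Monthly rate r = 24%/12 = 2% = 0.02.
Recurrence: B ← B·(1+r) − $239.00.
Month 1: interest $167.51; balance after payment $8,304.15.
Month 2: interest $166.08; balance after payment $8,231.24.
Closed form: n = −ln(1 − rB₀/P)/ln(1+r) = −ln(0.29911)/ln(1.02) ≈ 60.949, so the balance reaches zero during payment 61.

61 months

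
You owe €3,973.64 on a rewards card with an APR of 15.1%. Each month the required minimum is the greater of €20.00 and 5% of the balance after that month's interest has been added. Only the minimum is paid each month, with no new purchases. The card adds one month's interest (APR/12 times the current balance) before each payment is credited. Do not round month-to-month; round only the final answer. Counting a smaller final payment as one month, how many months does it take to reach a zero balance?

83 months

Monthly rate r = 15.1%/12 = 1.25833% = 0.0125833.
While 5% of the post-interest balance exceeds €20.00, each month B ← (B·(1+r))·(1 − 0.05), i.e. B shrinks by the factor (1+r)·0.95 = 0.96195.
This holds for months 1–60. Entering month 61 the balance is €387.66; 5% of the post-interest balance is now below €20.00, so the flat €20.00 minimum applies from here.
From month 61 a fixed €20.00 at rate r clears €387.66 in 23 more payments. Total: 60 + 23 = 83 months.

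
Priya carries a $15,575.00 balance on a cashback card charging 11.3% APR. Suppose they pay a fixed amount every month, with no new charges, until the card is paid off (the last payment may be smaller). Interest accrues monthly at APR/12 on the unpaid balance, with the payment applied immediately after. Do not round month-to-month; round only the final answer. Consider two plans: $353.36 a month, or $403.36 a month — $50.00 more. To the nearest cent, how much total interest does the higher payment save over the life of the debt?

Monthly rate r = 11.3%/12 = 0.941667% = 0.00941667.
At $353.36/mo: n = ⌈−ln(1 − rB₀/P)/ln(1+r)⌉ = 58 payments (last $75.78); total interest = total paid − $15,575.00 = $4,642.30.
At $403.36/mo: 49 payments (last $88.73); total interest $3,875.01.
Interest saved = $4,642.30 − $3,875.01 = $767.29.

$767.29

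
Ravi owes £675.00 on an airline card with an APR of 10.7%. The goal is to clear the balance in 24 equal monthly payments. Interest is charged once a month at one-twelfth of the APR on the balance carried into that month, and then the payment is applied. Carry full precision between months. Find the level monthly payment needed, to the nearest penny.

£31.37

Monthly rate r = 10.7%/12 = 0.891667% = 0.00891667.
Level-payment amortization: P = B₀·r / (1 − (1+r)^(−n)) = 675.00·0.00891667 / (1 − 1.00892^(−24)).
Denominator 1 − (1+r)^(−24) = 0.191885523.
P = 6.01875 / 0.191885523 ≈ 31.37.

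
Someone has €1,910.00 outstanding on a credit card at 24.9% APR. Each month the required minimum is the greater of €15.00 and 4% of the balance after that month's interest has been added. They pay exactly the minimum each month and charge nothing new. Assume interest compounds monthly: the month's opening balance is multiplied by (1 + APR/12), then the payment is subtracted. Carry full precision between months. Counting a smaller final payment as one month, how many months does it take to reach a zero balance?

Monthly rate r = 24.9%/12 = 2.075% = 0.02075.
While 4% of the post-interest balance exceeds €15.00, each month B ← (B·(1+r))·(1 − 0.04), i.e. B shrinks by the factor (1+r)·0.96 = 0.97992.
This holds for months 1–82. Entering month 83 the balance is €361.96; 4% of the post-interest balance is now below €15.00, so the flat €15.00 minimum applies from here.
From month 83 a fixed €15.00 at rate r clears €361.96 in 34 more payments. Total: 82 + 34 = 116 months.

116 months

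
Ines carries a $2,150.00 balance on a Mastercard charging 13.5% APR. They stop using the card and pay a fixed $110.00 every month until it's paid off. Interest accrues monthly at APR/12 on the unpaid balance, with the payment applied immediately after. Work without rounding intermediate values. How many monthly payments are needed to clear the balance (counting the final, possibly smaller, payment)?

Monthly rate r = 13.5%/12 = 1.125% = 0.01125.
Recurrence: B ← B·(1+r) − $110.00.
Month 1: interest $24.19; balance after payment $2,064.19.
Month 2: interest $23.22; balance after payment $1,977.41.
Closed form: n = −ln(1 − rB₀/P)/ln(1+r) = −ln(0.78011)/ln(1.01125) ≈ 22.196, so the balance reaches zero during payment 23.

23 months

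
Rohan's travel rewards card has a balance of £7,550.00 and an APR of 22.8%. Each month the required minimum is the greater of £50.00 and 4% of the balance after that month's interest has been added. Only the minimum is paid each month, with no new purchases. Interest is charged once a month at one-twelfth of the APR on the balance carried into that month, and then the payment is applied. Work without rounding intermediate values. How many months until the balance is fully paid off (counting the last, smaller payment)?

Monthly rate r = 22.8%/12 = 1.9% = 0.019.
While 4% of the post-interest balance exceeds £50.00, each month B ← (B·(1+r))·(1 − 0.04), i.e. B shrinks by the factor (1+r)·0.96 = 0.97824.
This holds for months 1–83. Entering month 84 the balance is £1,215.95; 4% of the post-interest balance is now below £50.00, so the flat £50.00 minimum applies from here.
From month 84 a fixed £50.00 at rate r clears £1,215.95 in 33 more payments. Total: 83 + 33 = 116 months.

116 months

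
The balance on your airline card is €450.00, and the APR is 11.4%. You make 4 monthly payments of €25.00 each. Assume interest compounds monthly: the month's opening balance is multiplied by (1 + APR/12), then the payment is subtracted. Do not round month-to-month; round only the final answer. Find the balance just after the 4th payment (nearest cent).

Monthly rate r = 11.4%/12 = 0.95% = 0.0095.
Each month: B ← B·(1+r) − €25.00.
Month 1: interest €4.27; balance after payment €429.27.
Month 2: interest €4.08; balance after payment €408.35.
Month 3: interest €3.88; balance after payment €387.23.
Month 4: interest €3.68; balance after payment €365.91.

€365.91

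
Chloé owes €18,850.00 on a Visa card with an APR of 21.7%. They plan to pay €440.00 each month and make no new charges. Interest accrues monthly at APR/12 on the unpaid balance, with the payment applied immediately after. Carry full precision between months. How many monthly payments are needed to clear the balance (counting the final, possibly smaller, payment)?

84 payments

Monthly rate r = 21.7%/12 = 1.80833% = 0.0180833.
Recurrence: B ← B·(1+r) − €440.00.
Month 1: interest €340.87; balance after payment €18,750.87.
Month 2: interest €339.08; balance after payment €18,649.95.
Closed form: n = −ln(1 − rB₀/P)/ln(1+r) = −ln(0.22529)/ln(1.01808) ≈ 83.159, so the balance reaches zero during payment 84.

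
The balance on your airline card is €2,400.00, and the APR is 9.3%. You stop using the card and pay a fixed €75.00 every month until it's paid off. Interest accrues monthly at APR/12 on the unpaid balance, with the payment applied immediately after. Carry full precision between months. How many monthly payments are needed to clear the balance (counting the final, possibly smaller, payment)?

Monthly rate r = 9.3%/12 = 0.775% = 0.00775.
Recurrence: B ← B·(1+r) − €75.00.
Month 1: interest €18.60; balance after payment €2,343.60.
Month 2: interest €18.16; balance after payment €2,286.76.
Closed form: n = −ln(1 − rB₀/P)/ln(1+r) = −ln(0.752)/ln(1.00775) ≈ 36.919, so the balance reaches zero during payment 37.

37 months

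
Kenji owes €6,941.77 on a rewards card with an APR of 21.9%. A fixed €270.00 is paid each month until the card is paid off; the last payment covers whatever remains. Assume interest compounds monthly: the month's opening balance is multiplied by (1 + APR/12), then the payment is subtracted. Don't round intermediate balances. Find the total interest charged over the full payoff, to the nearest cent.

€2,514.28

Monthly rate r = 21.9%/12 = 1.825% = 0.01825.
Payoff takes n = ⌈−ln(1 − rB₀/P)/ln(1+r)⌉ = ⌈35.022⌉ = 36 payments; the last is €6.05.
Total paid = 35·€270.00 + €6.05 = €9,456.05.
Total interest = total paid − principal = €9,456.05 − €6,941.77 = €2,514.28.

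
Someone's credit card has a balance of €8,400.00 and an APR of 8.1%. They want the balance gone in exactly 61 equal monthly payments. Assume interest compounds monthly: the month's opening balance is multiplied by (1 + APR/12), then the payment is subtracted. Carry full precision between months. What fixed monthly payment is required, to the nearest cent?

Monthly rate r = 8.1%/12 = 0.675% = 0.00675.
Level-payment amortization: P = B₀·r / (1 − (1+r)^(−n)) = 8400.00·0.00675 / (1 − 1.00675^(−61)).
Denominator 1 − (1+r)^(−61) = 0.336592977.
P = 56.7 / 0.336592977 ≈ 168.45.

€168.45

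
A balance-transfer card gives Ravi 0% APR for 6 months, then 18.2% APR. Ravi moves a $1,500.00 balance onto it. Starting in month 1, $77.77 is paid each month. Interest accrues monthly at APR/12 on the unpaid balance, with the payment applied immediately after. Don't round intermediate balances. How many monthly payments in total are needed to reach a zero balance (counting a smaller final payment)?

21 months

Promo months 1–6 at r₀ = 0%/12 = 0; months 7+ at r₁ = 18.2%/12 = 0.0151667.
After month 6 (no interest yet): B = $1,500.00 − 6·$77.77 = $1,033.38.
Then at r₁ with $77.77/mo: n₂ = −ln(1 − r₁·B/P)/ln(1+r₁) ≈ 14.95 → 15 more payments.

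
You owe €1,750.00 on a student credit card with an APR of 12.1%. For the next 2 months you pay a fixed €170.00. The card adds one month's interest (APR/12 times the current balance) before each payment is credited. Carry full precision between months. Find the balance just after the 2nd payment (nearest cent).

Monthly rate r = 12.1%/12 = 1.00833% = 0.0100833.
Each month: B ← B·(1+r) − €170.00.
Month 1: interest €17.65; balance after payment €1,597.65.
Month 2: interest €16.11; balance after payment €1,443.76.

€1,443.76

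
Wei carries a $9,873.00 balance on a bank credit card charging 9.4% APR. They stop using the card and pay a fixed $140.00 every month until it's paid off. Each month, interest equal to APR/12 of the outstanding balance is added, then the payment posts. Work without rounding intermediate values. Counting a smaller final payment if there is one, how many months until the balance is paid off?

104 months

Monthly rate r = 9.4%/12 = 0.783333% = 0.00783333.
Recurrence: B ← B·(1+r) − $140.00.
Month 1: interest $77.34; balance after payment $9,810.34.
Month 2: interest $76.85; balance after payment $9,747.19.
Closed form: n = −ln(1 − rB₀/P)/ln(1+r) = −ln(0.44758)/ln(1.00783) ≈ 103.026, so the balance reaches zero during payment 104.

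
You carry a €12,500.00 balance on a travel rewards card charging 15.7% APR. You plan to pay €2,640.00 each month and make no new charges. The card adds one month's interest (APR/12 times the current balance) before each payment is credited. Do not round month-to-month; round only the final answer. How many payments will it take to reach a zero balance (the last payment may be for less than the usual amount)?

5 payments

Monthly rate r = 15.7%/12 = 1.30833% = 0.0130833.
Recurrence: B ← B·(1+r) − €2,640.00.
Month 1: interest €163.54; balance after payment €10,023.54.
Month 2: interest €131.14; balance after payment €7,514.68.
Month 3: interest €98.32; balance after payment €4,973.00.
Month 4: interest €65.06; balance after payment €2,398.06.
Month 5: interest €31.37; balance after payment €0.00.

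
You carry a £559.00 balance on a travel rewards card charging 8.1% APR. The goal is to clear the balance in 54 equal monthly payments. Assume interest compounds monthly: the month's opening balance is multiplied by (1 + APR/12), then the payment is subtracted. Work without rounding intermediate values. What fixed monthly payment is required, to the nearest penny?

Monthly rate r = 8.1%/12 = 0.675% = 0.00675.
Level-payment amortization: P = B₀·r / (1 − (1+r)^(−n)) = 559.00·0.00675 / (1 − 1.00675^(−54)).
Denominator 1 − (1+r)^(−54) = 0.304605049.
P = 3.77325 / 0.304605049 ≈ 12.39.

£12.39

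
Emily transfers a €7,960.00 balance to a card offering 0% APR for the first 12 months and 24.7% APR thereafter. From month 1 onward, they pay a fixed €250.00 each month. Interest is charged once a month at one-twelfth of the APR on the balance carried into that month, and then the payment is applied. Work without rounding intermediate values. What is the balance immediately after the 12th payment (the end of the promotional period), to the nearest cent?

Promo months 1–12 at r₀ = 0%/12 = 0; months 13+ at r₁ = 24.7%/12 = 0.0205833.
After month 12 (no interest yet): B = €7,960.00 − 12·€250.00 = €4,960.00.

€4,960.00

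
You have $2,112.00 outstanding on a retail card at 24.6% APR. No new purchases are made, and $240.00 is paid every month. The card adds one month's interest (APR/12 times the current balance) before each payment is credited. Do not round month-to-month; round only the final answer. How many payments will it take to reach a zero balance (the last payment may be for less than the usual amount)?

Monthly rate r = 24.6%/12 = 2.05% = 0.0205.
Recurrence: B ← B·(1+r) − $240.00.
Month 1: interest $43.30; balance after payment $1,915.30.
Month 2: interest $39.26; balance after payment $1,714.56.
Closed form: n = −ln(1 − rB₀/P)/ln(1+r) = −ln(0.8196)/ln(1.0205) ≈ 9.803, so the balance reaches zero during payment 10.

10 months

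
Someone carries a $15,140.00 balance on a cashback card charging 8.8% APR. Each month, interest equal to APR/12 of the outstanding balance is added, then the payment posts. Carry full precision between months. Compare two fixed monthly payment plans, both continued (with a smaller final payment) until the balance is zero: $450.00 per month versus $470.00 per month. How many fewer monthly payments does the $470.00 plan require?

2 fewer payments

Monthly rate r = 8.8%/12 = 0.733333% = 0.00733333.
At $450.00/mo: n = ⌈−ln(1 − rB₀/P)/ln(1+r)⌉ = 39 payments (last $349.88); total interest = total paid − $15,140.00 = $2,309.88.
At $470.00/mo: 37 payments (last $414.94); total interest $2,194.94.
Payments saved = 39 − 37 = 2.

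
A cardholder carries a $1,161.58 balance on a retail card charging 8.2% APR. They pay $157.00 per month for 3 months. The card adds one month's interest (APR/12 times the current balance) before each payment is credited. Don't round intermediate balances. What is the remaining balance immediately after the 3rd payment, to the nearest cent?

$711.33

Monthly rate r = 8.2%/12 = 0.683333% = 0.00683333.
Each month: B ← B·(1+r) − $157.00.
Month 1: interest $7.94; balance after payment $1,012.52.
Month 2: interest $6.92; balance after payment $862.44.
Month 3: interest $5.89; balance after payment $711.33.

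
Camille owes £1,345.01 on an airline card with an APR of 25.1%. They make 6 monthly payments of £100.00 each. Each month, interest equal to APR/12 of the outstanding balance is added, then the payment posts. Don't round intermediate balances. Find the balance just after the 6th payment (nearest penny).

Monthly rate r = 25.1%/12 = 2.09167% = 0.0209167.
Each month: B ← B·(1+r) − £100.00.
Month 1: interest £28.13; balance after payment £1,273.14.
Month 2: interest £26.63; balance after payment £1,199.77.
Month 3: interest £25.10; balance after payment £1,124.87.
Month 4: interest £23.53; balance after payment £1,048.40.
Month 5: interest £21.93; balance after payment £970.33.
Month 6: interest £20.30; balance after payment £890.62.

£890.62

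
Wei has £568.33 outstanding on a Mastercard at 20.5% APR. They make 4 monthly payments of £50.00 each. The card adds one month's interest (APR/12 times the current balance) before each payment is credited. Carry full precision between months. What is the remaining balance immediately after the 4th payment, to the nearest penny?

£402.99

Monthly rate r = 20.5%/12 = 1.70833% = 0.0170833.
Each month: B ← B·(1+r) − £50.00.
Month 1: interest £9.71; balance after payment £528.04.
Month 2: interest £9.02; balance after payment £487.06.
Month 3: interest £8.32; balance after payment £445.38.
Month 4: interest £7.61; balance after payment £402.99.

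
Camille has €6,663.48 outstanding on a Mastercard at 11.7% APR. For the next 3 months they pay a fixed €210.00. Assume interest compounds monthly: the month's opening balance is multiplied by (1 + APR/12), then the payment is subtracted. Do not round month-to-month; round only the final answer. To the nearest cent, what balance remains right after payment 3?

Monthly rate r = 11.7%/12 = 0.975% = 0.00975.
Each month: B ← B·(1+r) − €210.00.
Month 1: interest €64.97; balance after payment €6,518.45.
Month 2: interest €63.55; balance after payment €6,372.00.
Month 3: interest €62.13; balance after payment €6,224.13.

€6,224.13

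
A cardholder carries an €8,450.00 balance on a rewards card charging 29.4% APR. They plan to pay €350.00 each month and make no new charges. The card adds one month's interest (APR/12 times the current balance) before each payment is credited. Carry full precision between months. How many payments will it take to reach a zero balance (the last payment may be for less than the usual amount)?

Monthly rate r = 29.4%/12 = 2.45% = 0.0245.
Recurrence: B ← B·(1+r) − €350.00.
Month 1: interest €207.02; balance after payment €8,307.02.
Month 2: interest €203.52; balance after payment €8,160.55.
Closed form: n = −ln(1 − rB₀/P)/ln(1+r) = −ln(0.4085)/ln(1.0245) ≈ 36.987, so the balance reaches zero during payment 37.

37 months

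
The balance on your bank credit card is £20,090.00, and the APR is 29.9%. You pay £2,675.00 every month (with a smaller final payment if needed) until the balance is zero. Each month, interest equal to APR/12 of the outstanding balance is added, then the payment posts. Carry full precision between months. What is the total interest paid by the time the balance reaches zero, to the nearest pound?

Monthly rate r = 29.9%/12 = 2.49167% = 0.0249167.
Payoff takes n = ⌈−ln(1 − rB₀/P)/ln(1+r)⌉ = ⌈8.418⌉ = 9 payments; the last is £1,126.98.
Total paid = 8·£2,675.00 + £1,126.98 = £22,526.98.
Total interest = total paid − principal = £22,526.98 − £20,090.00 = £2,436.98.

£2,437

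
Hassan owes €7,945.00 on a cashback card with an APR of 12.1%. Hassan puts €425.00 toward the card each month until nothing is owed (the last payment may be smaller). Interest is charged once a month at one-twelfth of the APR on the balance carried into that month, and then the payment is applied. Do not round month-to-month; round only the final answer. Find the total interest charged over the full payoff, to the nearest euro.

€903

Monthly rate r = 12.1%/12 = 1.00833% = 0.0100833.
Payoff takes n = ⌈−ln(1 − rB₀/P)/ln(1+r)⌉ = ⌈20.819⌉ = 21 payments; the last is €348.23.
Total paid = 20·€425.00 + €348.23 = €8,848.23.
Total interest = total paid − principal = €8,848.23 − €7,945.00 = €903.23.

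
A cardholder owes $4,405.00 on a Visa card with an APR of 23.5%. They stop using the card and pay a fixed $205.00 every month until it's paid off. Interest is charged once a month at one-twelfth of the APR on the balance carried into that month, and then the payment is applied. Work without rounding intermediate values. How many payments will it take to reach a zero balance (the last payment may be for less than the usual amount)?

Monthly rate r = 23.5%/12 = 1.95833% = 0.0195833.
Recurrence: B ← B·(1+r) − $205.00.
Month 1: interest $86.26; balance after payment $4,286.26.
Month 2: interest $83.94; balance after payment $4,165.20.
Closed form: n = −ln(1 − rB₀/P)/ln(1+r) = −ln(0.5792)/ln(1.01958) ≈ 28.159, so the balance reaches zero during payment 29.

29 payments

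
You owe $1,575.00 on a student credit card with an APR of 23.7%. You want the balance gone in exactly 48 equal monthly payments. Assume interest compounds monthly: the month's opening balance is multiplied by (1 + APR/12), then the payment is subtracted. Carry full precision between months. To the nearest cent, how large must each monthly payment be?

$51.09

Monthly rate r = 23.7%/12 = 1.975% = 0.01975.
Level-payment amortization: P = B₀·r / (1 − (1+r)^(−n)) = 1575.00·0.01975 / (1 − 1.01975^(−48)).
Denominator 1 − (1+r)^(−48) = 0.608887471.
P = 31.1062 / 0.608887471 ≈ 51.09.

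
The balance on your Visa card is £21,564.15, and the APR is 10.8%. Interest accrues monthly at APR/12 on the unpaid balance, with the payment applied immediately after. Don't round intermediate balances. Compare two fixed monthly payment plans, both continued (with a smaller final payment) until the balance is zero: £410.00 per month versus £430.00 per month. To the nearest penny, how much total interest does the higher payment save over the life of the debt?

Monthly rate r = 10.8%/12 = 0.9% = 0.009.
At £410.00/mo: n = ⌈−ln(1 − rB₀/P)/ln(1+r)⌉ = 72 payments (last £233.61); total interest = total paid − £21,564.15 = £7,779.46.
At £430.00/mo: 67 payments (last £428.97); total interest £7,244.82.
Interest saved = £7,779.46 − £7,244.82 = £534.64.

£534.64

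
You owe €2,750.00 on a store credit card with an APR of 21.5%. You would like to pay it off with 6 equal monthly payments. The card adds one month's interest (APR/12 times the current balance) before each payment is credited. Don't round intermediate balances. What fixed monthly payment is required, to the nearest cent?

Monthly rate r = 21.5%/12 = 1.79167% = 0.0179167.
Level-payment amortization: P = B₀·r / (1 − (1+r)^(−n)) = 2750.00·0.0179167 / (1 − 1.01792^(−6)).
Denominator 1 − (1+r)^(−6) = 0.101068398.
P = 49.2708 / 0.101068398 ≈ 487.50.

€487.50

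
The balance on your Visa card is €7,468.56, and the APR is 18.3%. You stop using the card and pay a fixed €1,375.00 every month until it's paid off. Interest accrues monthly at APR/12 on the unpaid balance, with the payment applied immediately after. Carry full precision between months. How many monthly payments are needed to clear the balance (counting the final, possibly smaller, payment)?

6 months

Monthly rate r = 18.3%/12 = 1.525% = 0.01525.
Recurrence: B ← B·(1+r) − €1,375.00.
Month 1: interest €113.90; balance after payment €6,207.46.
Month 2: interest €94.66; balance after payment €4,927.12.
Month 3: interest €75.14; balance after payment €3,627.26.
Month 4: interest €55.32; balance after payment €2,307.57.
Month 5: interest €35.19; balance after payment €967.76.
Month 6: interest €14.76; balance after payment €0.00.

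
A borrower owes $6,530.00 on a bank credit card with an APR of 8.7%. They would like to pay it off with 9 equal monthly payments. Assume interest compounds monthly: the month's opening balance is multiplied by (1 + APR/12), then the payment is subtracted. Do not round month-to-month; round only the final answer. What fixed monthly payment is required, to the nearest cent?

$752.11

Monthly rate r = 8.7%/12 = 0.725% = 0.00725.
Level-payment amortization: P = B₀·r / (1 − (1+r)^(−n)) = 6530.00·0.00725 / (1 − 1.00725^(−9)).
Denominator 1 − (1+r)^(−9) = 0.0629462231.
P = 47.3425 / 0.0629462231 ≈ 752.11.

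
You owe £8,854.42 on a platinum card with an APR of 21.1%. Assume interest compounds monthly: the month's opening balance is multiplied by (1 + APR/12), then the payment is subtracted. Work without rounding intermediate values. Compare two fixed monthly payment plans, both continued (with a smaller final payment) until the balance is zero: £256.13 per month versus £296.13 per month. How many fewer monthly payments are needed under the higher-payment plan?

Monthly rate r = 21.1%/12 = 1.75833% = 0.0175833.
At £256.13/mo: n = ⌈−ln(1 − rB₀/P)/ln(1+r)⌉ = 54 payments (last £181.33); total interest = total paid − £8,854.42 = £4,901.80.
At £296.13/mo: 43 payments (last £237.20); total interest £3,820.24.
Payments saved = 54 − 43 = 11.

11 fewer payments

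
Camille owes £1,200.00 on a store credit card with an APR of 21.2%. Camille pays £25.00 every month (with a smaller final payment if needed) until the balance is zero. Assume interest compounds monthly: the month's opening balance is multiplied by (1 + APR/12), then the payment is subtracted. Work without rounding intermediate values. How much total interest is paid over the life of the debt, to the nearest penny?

£1,489.39

Monthly rate r = 21.2%/12 = 1.76667% = 0.0176667.
Payoff takes n = ⌈−ln(1 − rB₀/P)/ln(1+r)⌉ = ⌈107.574⌉ = 108 payments; the last is £14.39.
Total paid = 107·£25.00 + £14.39 = £2,689.39.
Total interest = total paid − principal = £2,689.39 − £1,200.00 = £1,489.39.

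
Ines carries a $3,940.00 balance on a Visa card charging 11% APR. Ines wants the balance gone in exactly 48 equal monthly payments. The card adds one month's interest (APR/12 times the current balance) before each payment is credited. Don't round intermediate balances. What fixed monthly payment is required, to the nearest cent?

$101.83

Monthly rate r = 11%/12 = 0.916667% = 0.00916667.
Level-payment amortization: P = B₀·r / (1 − (1+r)^(−n)) = 3940.00·0.00916667 / (1 − 1.00917^(−48)).
Denominator 1 − (1+r)^(−48) = 0.35467136.
P = 36.1167 / 0.35467136 ≈ 101.83.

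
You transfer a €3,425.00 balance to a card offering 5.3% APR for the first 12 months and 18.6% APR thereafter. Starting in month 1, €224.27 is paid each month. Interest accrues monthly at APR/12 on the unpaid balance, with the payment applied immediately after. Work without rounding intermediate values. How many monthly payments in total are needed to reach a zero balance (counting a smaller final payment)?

Promo months 1–12 at r₀ = 5.3%/12 = 0.00441667; months 13+ at r₁ = 18.6%/12 = 0.0155.
After month 12: iterate B ← B·(1+r₀) − €224.27 for 12 months → €853.41.
Then at r₁ with €224.27/mo: n₂ = −ln(1 − r₁·B/P)/ln(1+r₁) ≈ 3.95 → 4 more payments.

16 payments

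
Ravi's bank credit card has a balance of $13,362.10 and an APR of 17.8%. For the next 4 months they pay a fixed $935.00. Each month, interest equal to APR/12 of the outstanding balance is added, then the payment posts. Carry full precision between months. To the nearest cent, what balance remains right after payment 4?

Monthly rate r = 17.8%/12 = 1.48333% = 0.0148333.
Each month: B ← B·(1+r) − $935.00.
Month 1: interest $198.20; balance after payment $12,625.30.
Month 2: interest $187.28; balance after payment $11,877.58.
Month 3: interest $176.18; balance after payment $11,118.76.
Month 4: interest $164.93; balance after payment $10,348.69.

$10,348.69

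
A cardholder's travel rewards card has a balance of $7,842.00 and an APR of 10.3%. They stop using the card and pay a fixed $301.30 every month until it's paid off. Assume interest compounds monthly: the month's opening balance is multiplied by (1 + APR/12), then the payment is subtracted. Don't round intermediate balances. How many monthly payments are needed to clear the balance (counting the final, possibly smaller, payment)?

Monthly rate r = 10.3%/12 = 0.858333% = 0.00858333.
Recurrence: B ← B·(1+r) − $301.30.
Month 1: interest $67.31; balance after payment $7,608.01.
Month 2: interest $65.30; balance after payment $7,372.01.
Closed form: n = −ln(1 − rB₀/P)/ln(1+r) = −ln(0.7766)/ln(1.00858) ≈ 29.582, so the balance reaches zero during payment 30.

30 months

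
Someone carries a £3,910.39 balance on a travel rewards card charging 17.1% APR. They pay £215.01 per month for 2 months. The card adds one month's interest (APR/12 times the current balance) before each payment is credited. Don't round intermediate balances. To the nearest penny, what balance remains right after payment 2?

£3,589.55

Monthly rate r = 17.1%/12 = 1.425% = 0.01425.
Each month: B ← B·(1+r) − £215.01.
Month 1: interest £55.72; balance after payment £3,751.10.
Month 2: interest £53.45; balance after payment £3,589.55.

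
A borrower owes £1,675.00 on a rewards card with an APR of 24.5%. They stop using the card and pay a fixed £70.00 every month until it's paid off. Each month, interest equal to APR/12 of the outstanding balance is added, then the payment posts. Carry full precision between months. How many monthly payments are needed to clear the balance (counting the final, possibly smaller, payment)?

34 payments

Monthly rate r = 24.5%/12 = 2.04167% = 0.0204167.
Recurrence: B ← B·(1+r) − £70.00.
Month 1: interest £34.20; balance after payment £1,639.20.
Month 2: interest £33.47; balance after payment £1,602.66.
Closed form: n = −ln(1 − rB₀/P)/ln(1+r) = −ln(0.51146)/ln(1.02042) ≈ 33.174, so the balance reaches zero during payment 34.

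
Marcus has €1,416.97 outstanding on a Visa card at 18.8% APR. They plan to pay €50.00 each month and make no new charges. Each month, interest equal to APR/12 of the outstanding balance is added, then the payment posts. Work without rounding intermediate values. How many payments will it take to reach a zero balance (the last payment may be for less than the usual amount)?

38 months

Monthly rate r = 18.8%/12 = 1.56667% = 0.0156667.
Recurrence: B ← B·(1+r) − €50.00.
Month 1: interest €22.20; balance after payment €1,389.17.
Month 2: interest €21.76; balance after payment €1,360.93.
Closed form: n = −ln(1 − rB₀/P)/ln(1+r) = −ln(0.55602)/ln(1.01567) ≈ 37.758, so the balance reaches zero during payment 38.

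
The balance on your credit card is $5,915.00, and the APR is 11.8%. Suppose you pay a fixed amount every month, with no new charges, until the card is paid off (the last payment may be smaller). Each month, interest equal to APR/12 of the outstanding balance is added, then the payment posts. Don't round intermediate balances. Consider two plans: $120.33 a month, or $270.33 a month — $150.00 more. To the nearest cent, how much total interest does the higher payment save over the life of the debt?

$1,428.13

Monthly rate r = 11.8%/12 = 0.983333% = 0.00983333.
At $120.33/mo: n = ⌈−ln(1 − rB₀/P)/ln(1+r)⌉ = 68 payments (last $59.39); total interest = total paid − $5,915.00 = $2,206.50.
At $270.33/mo: 25 payments (last $205.45); total interest $778.37.
Interest saved = $2,206.50 − $778.37 = $1,428.13.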